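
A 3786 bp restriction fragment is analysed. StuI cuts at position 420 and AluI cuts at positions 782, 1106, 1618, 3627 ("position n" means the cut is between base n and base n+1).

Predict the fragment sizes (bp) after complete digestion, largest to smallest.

2009, 512, 420, 362, 324, 159 bp

Combined cut positions (sorted): 420, 782, 1106, 1618, 3627.
Linear molecule, 5 cuts → 6 fragments:
  420 − 0 = 420 bp
  782 − 420 = 362 bp
  1106 − 782 = 324 bp
  1618 − 1106 = 512 bp
  3627 − 1618 = 2009 bp
  3786 − 3627 = 159 bp
Sorted largest to smallest: 2009, 512, 420, 362, 324, 159 bp.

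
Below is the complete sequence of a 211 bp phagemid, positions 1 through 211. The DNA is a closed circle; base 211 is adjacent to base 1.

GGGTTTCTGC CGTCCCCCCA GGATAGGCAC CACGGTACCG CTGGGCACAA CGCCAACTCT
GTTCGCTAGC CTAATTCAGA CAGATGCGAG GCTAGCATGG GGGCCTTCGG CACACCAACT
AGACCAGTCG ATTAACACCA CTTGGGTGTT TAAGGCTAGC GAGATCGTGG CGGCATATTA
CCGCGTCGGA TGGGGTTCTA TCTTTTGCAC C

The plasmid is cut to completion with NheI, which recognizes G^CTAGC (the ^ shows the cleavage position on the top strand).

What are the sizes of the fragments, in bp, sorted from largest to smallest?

121, 64, 26 bp

NheI sites (GCTAGC) start at positions 65, 91, 155.
NheI cuts after the first base of each site, so after positions 65, 91, 155.
Circular molecule, 3 cuts → 3 fragments:
  66–91 → 26 bp
  92–155 → 64 bp
  156–211 then 1–65 → 56 + 65 = 121 bp
Sorted largest to smallest: 121, 64, 26 bp.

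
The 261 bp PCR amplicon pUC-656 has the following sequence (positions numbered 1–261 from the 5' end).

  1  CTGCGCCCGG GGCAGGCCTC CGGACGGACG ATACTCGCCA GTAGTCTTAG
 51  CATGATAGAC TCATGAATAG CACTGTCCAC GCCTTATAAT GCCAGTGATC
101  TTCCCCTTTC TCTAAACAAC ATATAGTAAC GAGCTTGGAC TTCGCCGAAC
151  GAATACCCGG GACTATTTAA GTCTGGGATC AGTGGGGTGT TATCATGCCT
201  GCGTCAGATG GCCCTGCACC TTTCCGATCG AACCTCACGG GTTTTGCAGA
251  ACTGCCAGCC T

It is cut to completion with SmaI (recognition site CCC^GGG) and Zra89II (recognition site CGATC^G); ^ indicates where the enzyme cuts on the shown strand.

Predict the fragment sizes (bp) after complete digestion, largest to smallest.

SmaI sites (CCCGGG) start at positions 6, 156.
SmaI cuts after base 3 of each site, so after positions 8, 158.
The Zra89II site (CGATCG) starts at position 225.
Zra89II cuts after base 5 of each site (before the last base), so after position 229.
Combined cut positions: 8, 158, 229.
Linear molecule, 3 cuts → 4 fragments:
  1–8 → 8 bp
  9–158 → 150 bp
  159–229 → 71 bp
  230–261 → 32 bp
Sorted largest to smallest: 150, 71, 32, 8 bp.

150, 71, 32, 8 bp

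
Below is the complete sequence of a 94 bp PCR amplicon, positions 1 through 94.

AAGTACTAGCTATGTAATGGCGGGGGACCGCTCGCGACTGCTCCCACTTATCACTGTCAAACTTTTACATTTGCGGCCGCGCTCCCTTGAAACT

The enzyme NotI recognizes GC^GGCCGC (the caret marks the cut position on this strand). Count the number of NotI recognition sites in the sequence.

1

GCGGCCGC occurs starting at position 73.
NotI cuts at 1 site.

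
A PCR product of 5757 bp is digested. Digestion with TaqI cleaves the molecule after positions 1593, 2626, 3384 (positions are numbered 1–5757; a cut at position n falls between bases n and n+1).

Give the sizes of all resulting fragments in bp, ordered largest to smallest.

Linear molecule, 3 cuts → 4 fragments:
  1593 − 0 = 1593 bp
  2626 − 1593 = 1033 bp
  3384 − 2626 = 758 bp
  5757 − 3384 = 2373 bp
Sorted largest to smallest: 2373, 1593, 1033, 758 bp.

2373, 1593, 1033, 758 bp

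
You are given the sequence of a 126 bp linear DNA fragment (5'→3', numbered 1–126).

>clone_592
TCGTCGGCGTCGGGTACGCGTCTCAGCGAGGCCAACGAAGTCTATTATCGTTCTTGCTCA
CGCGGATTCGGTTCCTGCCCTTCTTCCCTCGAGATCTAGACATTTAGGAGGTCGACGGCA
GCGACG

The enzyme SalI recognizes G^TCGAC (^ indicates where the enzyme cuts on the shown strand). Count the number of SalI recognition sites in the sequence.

GTCGAC occurs starting at position 111.
SalI cuts at 1 site.

1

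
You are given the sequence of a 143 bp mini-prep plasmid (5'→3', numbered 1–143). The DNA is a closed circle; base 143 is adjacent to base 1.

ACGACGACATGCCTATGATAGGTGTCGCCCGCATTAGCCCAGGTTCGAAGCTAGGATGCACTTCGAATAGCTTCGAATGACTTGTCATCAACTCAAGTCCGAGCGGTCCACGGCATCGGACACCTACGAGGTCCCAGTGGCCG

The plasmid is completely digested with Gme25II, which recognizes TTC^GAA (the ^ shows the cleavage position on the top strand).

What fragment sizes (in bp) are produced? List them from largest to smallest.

115, 18, 10 bp

Gme25II sites (TTCGAA) start at positions 44, 62, 72.
Gme25II cuts after base 3 of each site, so after positions 46, 64, 74.
Circular molecule, 3 cuts → 3 fragments:
  47–64 → 18 bp
  65–74 → 10 bp
  75–143 then 1–46 → 69 + 46 = 115 bp
Sorted largest to smallest: 115, 18, 10 bp.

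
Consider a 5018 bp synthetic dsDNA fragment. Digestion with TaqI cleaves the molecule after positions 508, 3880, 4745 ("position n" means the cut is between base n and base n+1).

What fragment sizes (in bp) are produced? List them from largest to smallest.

Linear molecule, 3 cuts → 4 fragments:
  508 − 0 = 508 bp
  3880 − 508 = 3372 bp
  4745 − 3880 = 865 bp
  5018 − 4745 = 273 bp
Sorted largest to smallest: 3372, 865, 508, 273 bp.

3372, 865, 508, 273 bp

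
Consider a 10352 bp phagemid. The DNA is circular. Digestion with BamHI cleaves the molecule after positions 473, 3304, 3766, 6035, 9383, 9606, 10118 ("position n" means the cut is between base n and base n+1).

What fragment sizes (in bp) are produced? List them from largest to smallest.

3348, 2831, 2269, 707, 512, 462, 223 bp

Circular molecule, 7 cuts → 7 fragments:
  3304 − 473 = 2831 bp
  3766 − 3304 = 462 bp
  6035 − 3766 = 2269 bp
  9383 − 6035 = 3348 bp
  9606 − 9383 = 223 bp
  10118 − 9606 = 512 bp
  wrap: 10352 − 10118 + 473 = 707 bp
Sorted largest to smallest: 3348, 2831, 2269, 707, 512, 462, 223 bp.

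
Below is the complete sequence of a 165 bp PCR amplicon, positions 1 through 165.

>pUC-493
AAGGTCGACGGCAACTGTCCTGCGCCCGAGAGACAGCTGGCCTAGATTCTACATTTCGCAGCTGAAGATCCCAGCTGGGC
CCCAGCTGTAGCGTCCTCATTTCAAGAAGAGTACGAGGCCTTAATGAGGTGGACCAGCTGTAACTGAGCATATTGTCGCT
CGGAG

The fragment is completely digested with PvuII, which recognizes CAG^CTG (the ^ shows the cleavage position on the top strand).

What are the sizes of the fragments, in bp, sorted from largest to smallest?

PvuII sites (CAGCTG) start at positions 34, 59, 72, 83, 135.
PvuII cuts after base 3 of each site, so after positions 36, 61, 74, 85, 137.
Linear molecule, 5 cuts → 6 fragments:
  1–36 → 36 bp
  37–61 → 25 bp
  62–74 → 13 bp
  75–85 → 11 bp
  86–137 → 52 bp
  138–165 → 28 bp
Sorted largest to smallest: 52, 36, 28, 25, 13, 11 bp.

52, 36, 28, 25, 13, 11 bp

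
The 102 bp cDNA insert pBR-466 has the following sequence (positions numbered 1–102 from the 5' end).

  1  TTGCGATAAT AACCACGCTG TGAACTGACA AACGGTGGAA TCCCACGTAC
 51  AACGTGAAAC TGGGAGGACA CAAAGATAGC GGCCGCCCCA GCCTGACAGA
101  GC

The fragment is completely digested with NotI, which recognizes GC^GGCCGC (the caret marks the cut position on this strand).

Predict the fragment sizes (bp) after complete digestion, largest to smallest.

The NotI site (GCGGCCGC) starts at position 79.
NotI cuts after base 2 of each site, so after position 80.
Linear molecule, 1 cut → 2 fragments:
  1–80 → 80 bp
  81–102 → 22 bp
Sorted largest to smallest: 80, 22 bp.

80, 22 bp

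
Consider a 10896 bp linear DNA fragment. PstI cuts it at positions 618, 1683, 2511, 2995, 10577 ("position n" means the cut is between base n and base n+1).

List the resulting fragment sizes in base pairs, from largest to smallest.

Linear molecule, 5 cuts → 6 fragments:
  618 − 0 = 618 bp
  1683 − 618 = 1065 bp
  2511 − 1683 = 828 bp
  2995 − 2511 = 484 bp
  10577 − 2995 = 7582 bp
  10896 − 10577 = 319 bp
Sorted largest to smallest: 7582, 1065, 828, 618, 484, 319 bp.

7582, 1065, 828, 618, 484, 319 bp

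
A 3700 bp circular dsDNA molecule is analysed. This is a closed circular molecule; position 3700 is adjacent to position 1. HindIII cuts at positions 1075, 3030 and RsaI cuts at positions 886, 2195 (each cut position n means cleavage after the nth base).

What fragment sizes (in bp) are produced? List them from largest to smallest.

Combined cut positions (sorted): 886, 1075, 2195, 3030.
Circular molecule, 4 cuts → 4 fragments:
  1075 − 886 = 189 bp
  2195 − 1075 = 1120 bp
  3030 − 2195 = 835 bp
  wrap: 3700 − 3030 + 886 = 1556 bp
Sorted largest to smallest: 1556, 1120, 835, 189 bp.

1556, 1120, 835, 189 bp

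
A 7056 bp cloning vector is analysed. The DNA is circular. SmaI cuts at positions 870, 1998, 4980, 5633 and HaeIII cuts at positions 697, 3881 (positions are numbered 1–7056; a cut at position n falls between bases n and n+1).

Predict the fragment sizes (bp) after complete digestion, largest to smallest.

2120, 1883, 1128, 1099, 653, 173 bp

Combined cut positions (sorted): 697, 870, 1998, 3881, 4980, 5633.
Circular molecule, 6 cuts → 6 fragments:
  870 − 697 = 173 bp
  1998 − 870 = 1128 bp
  3881 − 1998 = 1883 bp
  4980 − 3881 = 1099 bp
  5633 − 4980 = 653 bp
  wrap: 7056 − 5633 + 697 = 2120 bp
Sorted largest to smallest: 2120, 1883, 1128, 1099, 653, 173 bp.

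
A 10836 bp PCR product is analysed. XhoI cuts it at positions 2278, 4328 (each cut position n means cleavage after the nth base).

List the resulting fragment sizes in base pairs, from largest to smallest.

6508, 2278, 2050 bp

Linear molecule, 2 cuts → 3 fragments:
  2278 − 0 = 2278 bp
  4328 − 2278 = 2050 bp
  10836 − 4328 = 6508 bp
Sorted largest to smallest: 6508, 2278, 2050 bp.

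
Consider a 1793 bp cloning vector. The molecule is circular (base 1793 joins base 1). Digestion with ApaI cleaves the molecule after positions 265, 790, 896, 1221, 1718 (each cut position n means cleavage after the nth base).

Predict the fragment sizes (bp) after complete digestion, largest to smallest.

Circular molecule, 5 cuts → 5 fragments:
  790 − 265 = 525 bp
  896 − 790 = 106 bp
  1221 − 896 = 325 bp
  1718 − 1221 = 497 bp
  wrap: 1793 − 1718 + 265 = 340 bp
Sorted largest to smallest: 525, 497, 340, 325, 106 bp.

525, 497, 340, 325, 106 bp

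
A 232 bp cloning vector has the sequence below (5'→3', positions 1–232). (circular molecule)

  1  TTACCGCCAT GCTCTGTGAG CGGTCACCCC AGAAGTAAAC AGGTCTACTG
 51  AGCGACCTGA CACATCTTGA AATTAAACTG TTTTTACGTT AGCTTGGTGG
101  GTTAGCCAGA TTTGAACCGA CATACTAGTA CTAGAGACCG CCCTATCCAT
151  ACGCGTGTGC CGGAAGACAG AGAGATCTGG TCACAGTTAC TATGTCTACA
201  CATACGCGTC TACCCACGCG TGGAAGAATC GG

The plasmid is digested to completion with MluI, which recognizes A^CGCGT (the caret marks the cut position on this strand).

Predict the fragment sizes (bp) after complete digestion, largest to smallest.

MluI sites (ACGCGT) start at positions 151, 204, 216.
MluI cuts after the first base of each site, so after positions 151, 204, 216.
Circular molecule, 3 cuts → 3 fragments:
  152–204 → 53 bp
  205–216 → 12 bp
  217–232 then 1–151 → 16 + 151 = 167 bp
Sorted largest to smallest: 167, 53, 12 bp.

167, 53, 12 bp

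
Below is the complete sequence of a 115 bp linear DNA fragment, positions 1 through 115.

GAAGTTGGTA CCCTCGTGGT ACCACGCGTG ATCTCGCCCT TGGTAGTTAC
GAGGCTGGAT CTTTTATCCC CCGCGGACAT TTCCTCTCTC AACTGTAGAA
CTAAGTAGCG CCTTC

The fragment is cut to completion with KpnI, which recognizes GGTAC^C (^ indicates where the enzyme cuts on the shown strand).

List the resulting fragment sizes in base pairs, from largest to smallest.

93, 11, 11 bp

KpnI sites (GGTACC) start at positions 7, 18.
KpnI cuts after base 5 of each site (before the last base), so after positions 11, 22.
Linear molecule, 2 cuts → 3 fragments:
  1–11 → 11 bp
  12–22 → 11 bp
  23–115 → 93 bp
Sorted largest to smallest: 93, 11, 11 bp.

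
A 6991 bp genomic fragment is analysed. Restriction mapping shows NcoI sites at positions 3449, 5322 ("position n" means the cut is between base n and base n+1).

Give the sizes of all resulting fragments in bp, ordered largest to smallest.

Linear molecule, 2 cuts → 3 fragments:
  3449 − 0 = 3449 bp
  5322 − 3449 = 1873 bp
  6991 − 5322 = 1669 bp
Sorted largest to smallest: 3449, 1873, 1669 bp.

3449, 1873, 1669 bp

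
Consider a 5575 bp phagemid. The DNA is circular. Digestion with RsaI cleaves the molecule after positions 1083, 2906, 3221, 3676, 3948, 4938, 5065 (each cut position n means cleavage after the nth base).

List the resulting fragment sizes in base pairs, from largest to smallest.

Circular molecule, 7 cuts → 7 fragments:
  2906 − 1083 = 1823 bp
  3221 − 2906 = 315 bp
  3676 − 3221 = 455 bp
  3948 − 3676 = 272 bp
  4938 − 3948 = 990 bp
  5065 − 4938 = 127 bp
  wrap: 5575 − 5065 + 1083 = 1593 bp
Sorted largest to smallest: 1823, 1593, 990, 455, 315, 272, 127 bp.

1823, 1593, 990, 455, 315, 272, 127 bp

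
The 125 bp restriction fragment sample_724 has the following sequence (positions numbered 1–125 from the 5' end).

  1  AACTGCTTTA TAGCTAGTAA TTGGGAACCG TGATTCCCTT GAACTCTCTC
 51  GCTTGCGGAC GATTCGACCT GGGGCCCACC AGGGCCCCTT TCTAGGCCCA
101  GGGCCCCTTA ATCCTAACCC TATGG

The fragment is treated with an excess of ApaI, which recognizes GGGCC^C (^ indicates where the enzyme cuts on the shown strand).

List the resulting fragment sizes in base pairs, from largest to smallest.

76, 20, 19, 10 bp

ApaI sites (GGGCCC) start at positions 72, 82, 101.
ApaI cuts after base 5 of each site (before the last base), so after positions 76, 86, 105.
Linear molecule, 3 cuts → 4 fragments:
  1–76 → 76 bp
  77–86 → 10 bp
  87–105 → 19 bp
  106–125 → 20 bp
Sorted largest to smallest: 76, 20, 19, 10 bp.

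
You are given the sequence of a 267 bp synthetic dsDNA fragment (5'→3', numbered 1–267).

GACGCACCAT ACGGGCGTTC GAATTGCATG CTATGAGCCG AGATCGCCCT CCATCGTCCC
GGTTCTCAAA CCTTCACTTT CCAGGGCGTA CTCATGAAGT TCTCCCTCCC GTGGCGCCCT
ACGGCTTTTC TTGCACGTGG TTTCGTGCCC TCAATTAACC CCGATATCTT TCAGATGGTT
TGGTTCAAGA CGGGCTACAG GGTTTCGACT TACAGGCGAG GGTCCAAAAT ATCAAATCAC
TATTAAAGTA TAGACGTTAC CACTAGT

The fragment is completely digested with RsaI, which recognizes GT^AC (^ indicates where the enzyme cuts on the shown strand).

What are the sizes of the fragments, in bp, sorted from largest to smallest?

The RsaI site (GTAC) starts at position 88.
RsaI cuts after base 2 of each site, so after position 89.
Linear molecule, 1 cut → 2 fragments:
  1–89 → 89 bp
  90–267 → 178 bp
Sorted largest to smallest: 178, 89 bp.

178, 89 bp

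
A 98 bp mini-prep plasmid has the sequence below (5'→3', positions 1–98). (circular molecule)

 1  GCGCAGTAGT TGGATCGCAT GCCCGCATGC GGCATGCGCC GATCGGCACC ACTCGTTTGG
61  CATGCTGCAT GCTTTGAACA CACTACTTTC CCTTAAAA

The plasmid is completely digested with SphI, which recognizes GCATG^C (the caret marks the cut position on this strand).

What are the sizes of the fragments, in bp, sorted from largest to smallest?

SphI sites (GCATGC) start at positions 17, 25, 32, 60, 67.
SphI cuts after base 5 of each site (before the last base), so after positions 21, 29, 36, 64, 71.
Circular molecule, 5 cuts → 5 fragments:
  22–29 → 8 bp
  30–36 → 7 bp
  37–64 → 28 bp
  65–71 → 7 bp
  72–98 then 1–21 → 27 + 21 = 48 bp
Sorted largest to smallest: 48, 28, 8, 7, 7 bp.

48, 28, 8, 7, 7 bp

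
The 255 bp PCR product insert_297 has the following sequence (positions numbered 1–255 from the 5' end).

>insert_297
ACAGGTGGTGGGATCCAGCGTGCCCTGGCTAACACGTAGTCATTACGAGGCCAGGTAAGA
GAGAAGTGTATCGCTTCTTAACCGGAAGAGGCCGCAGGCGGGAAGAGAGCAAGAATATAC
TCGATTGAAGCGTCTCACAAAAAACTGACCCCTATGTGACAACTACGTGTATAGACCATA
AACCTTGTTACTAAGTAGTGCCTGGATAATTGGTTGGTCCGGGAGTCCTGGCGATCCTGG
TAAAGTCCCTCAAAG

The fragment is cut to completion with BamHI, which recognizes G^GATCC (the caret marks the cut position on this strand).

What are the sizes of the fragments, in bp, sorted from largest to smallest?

244, 11 bp

The BamHI site (GGATCC) starts at position 11.
BamHI cuts after the first base of each site, so after position 11.
Linear molecule, 1 cut → 2 fragments:
  1–11 → 11 bp
  12–255 → 244 bp
Sorted largest to smallest: 244, 11 bp.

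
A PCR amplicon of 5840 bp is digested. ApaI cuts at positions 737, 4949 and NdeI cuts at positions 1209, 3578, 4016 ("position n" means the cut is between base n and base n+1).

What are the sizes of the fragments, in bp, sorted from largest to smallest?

Combined cut positions (sorted): 737, 1209, 3578, 4016, 4949.
Linear molecule, 5 cuts → 6 fragments:
  737 − 0 = 737 bp
  1209 − 737 = 472 bp
  3578 − 1209 = 2369 bp
  4016 − 3578 = 438 bp
  4949 − 4016 = 933 bp
  5840 − 4949 = 891 bp
Sorted largest to smallest: 2369, 933, 891, 737, 472, 438 bp.

2369, 933, 891, 737, 472, 438 bp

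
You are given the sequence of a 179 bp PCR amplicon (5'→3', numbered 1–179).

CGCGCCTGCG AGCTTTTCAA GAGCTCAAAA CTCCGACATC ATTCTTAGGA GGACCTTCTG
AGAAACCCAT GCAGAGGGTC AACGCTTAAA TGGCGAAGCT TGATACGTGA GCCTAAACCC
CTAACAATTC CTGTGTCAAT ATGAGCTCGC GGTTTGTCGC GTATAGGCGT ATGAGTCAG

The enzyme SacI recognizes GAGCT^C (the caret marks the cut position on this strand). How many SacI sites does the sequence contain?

2

GAGCTC occurs starting at positions 21, 143.
SacI cuts at 2 sites.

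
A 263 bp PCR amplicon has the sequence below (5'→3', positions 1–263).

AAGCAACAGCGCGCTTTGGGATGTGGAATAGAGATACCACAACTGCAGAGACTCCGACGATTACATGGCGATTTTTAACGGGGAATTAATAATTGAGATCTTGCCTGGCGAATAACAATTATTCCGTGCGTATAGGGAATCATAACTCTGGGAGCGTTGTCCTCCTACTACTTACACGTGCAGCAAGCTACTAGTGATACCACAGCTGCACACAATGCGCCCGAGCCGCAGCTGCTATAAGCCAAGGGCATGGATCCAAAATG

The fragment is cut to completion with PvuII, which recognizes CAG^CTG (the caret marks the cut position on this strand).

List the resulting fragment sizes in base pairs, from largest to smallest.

PvuII sites (CAGCTG) start at positions 203, 229.
PvuII cuts after base 3 of each site, so after positions 205, 231.
Linear molecule, 2 cuts → 3 fragments:
  1–205 → 205 bp
  206–231 → 26 bp
  232–263 → 32 bp
Sorted largest to smallest: 205, 32, 26 bp.

205, 32, 26 bp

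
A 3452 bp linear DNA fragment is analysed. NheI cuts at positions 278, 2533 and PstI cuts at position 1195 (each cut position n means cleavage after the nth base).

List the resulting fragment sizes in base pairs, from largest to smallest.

1338, 919, 917, 278 bp

Combined cut positions (sorted): 278, 1195, 2533.
Linear molecule, 3 cuts → 4 fragments:
  278 − 0 = 278 bp
  1195 − 278 = 917 bp
  2533 − 1195 = 1338 bp
  3452 − 2533 = 919 bp
Sorted largest to smallest: 1338, 919, 917, 278 bp.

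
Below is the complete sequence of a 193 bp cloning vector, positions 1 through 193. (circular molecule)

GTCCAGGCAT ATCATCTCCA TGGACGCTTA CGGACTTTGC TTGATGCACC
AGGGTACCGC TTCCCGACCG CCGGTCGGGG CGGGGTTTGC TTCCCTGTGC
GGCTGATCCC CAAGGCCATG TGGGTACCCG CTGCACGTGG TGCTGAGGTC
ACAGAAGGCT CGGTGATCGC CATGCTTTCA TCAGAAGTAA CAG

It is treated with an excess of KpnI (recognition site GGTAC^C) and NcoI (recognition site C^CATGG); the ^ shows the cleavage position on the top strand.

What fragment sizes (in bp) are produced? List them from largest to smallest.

84, 70, 39 bp

KpnI sites (GGTACC) start at positions 53, 123.
KpnI cuts after base 5 of each site (before the last base), so after positions 57, 127.
The NcoI site (CCATGG) starts at position 18.
NcoI cuts after the first base of each site, so after position 18.
Combined cut positions: 18, 57, 127.
Circular molecule, 3 cuts → 3 fragments:
  19–57 → 39 bp
  58–127 → 70 bp
  128–193 then 1–18 → 66 + 18 = 84 bp
Sorted largest to smallest: 84, 70, 39 bp.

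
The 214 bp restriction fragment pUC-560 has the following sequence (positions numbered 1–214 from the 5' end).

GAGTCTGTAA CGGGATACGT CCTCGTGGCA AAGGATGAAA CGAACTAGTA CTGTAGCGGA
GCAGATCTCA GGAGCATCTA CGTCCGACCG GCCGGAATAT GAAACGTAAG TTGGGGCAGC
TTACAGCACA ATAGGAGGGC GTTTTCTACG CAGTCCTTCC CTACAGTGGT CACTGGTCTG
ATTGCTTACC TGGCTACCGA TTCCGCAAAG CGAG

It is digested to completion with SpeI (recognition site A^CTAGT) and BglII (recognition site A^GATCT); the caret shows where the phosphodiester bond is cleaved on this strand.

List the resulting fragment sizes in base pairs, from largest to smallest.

The SpeI site (ACTAGT) starts at position 44.
SpeI cuts after the first base of each site, so after position 44.
The BglII site (AGATCT) starts at position 63.
BglII cuts after the first base of each site, so after position 63.
Combined cut positions: 44, 63.
Linear molecule, 2 cuts → 3 fragments:
  1–44 → 44 bp
  45–63 → 19 bp
  64–214 → 151 bp
Sorted largest to smallest: 151, 44, 19 bp.

151, 44, 19 bp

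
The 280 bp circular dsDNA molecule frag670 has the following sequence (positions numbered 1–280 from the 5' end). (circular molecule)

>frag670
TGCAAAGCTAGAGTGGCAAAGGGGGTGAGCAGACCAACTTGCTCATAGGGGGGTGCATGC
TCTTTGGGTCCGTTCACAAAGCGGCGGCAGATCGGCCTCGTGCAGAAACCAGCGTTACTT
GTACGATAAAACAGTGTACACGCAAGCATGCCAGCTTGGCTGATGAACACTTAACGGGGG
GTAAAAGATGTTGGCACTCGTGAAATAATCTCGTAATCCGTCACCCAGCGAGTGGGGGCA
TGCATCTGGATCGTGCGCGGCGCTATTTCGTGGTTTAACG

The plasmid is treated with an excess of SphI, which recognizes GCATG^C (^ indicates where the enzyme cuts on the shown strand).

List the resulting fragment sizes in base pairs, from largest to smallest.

SphI sites (GCATGC) start at positions 55, 146, 238.
SphI cuts after base 5 of each site (before the last base), so after positions 59, 150, 242.
Circular molecule, 3 cuts → 3 fragments:
  60–150 → 91 bp
  151–242 → 92 bp
  243–280 then 1–59 → 38 + 59 = 97 bp
Sorted largest to smallest: 97, 92, 91 bp.

97, 92, 91 bp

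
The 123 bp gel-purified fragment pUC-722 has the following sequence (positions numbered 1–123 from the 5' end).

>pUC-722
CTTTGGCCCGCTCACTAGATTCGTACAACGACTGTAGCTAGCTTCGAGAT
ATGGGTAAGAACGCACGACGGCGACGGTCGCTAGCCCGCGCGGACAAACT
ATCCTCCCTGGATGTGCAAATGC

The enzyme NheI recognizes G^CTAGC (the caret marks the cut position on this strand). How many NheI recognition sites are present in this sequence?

2

GCTAGC occurs starting at positions 37, 80.
NheI cuts at 2 sites.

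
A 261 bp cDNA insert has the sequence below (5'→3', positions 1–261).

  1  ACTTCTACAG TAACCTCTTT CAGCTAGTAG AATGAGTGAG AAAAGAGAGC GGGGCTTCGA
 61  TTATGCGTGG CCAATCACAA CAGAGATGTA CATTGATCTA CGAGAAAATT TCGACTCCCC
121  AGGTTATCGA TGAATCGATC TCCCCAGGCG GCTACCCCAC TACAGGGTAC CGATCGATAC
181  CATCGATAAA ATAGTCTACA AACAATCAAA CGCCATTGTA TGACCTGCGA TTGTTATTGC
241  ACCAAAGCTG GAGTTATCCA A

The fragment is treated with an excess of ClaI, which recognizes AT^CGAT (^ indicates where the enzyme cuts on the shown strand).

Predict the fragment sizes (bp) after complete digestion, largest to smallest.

ClaI sites (ATCGAT) start at positions 126, 134, 173, 182.
ClaI cuts after base 2 of each site, so after positions 127, 135, 174, 183.
Linear molecule, 4 cuts → 5 fragments:
  1–127 → 127 bp
  128–135 → 8 bp
  136–174 → 39 bp
  175–183 → 9 bp
  184–261 → 78 bp
Sorted largest to smallest: 127, 78, 39, 9, 8 bp.

127, 78, 39, 9, 8 bp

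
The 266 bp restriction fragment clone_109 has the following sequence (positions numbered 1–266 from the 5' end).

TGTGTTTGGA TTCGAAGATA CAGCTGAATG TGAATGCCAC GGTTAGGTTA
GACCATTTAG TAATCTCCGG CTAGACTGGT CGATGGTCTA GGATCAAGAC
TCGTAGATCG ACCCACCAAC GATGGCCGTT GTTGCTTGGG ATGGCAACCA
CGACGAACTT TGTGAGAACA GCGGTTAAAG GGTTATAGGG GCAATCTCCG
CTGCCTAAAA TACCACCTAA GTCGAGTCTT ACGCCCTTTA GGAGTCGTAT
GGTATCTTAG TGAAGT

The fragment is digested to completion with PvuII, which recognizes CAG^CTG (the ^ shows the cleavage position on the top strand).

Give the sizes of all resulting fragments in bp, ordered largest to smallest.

The PvuII site (CAGCTG) starts at position 21.
PvuII cuts after base 3 of each site, so after position 23.
Linear molecule, 1 cut → 2 fragments:
  1–23 → 23 bp
  24–266 → 243 bp
Sorted largest to smallest: 243, 23 bp.

243, 23 bp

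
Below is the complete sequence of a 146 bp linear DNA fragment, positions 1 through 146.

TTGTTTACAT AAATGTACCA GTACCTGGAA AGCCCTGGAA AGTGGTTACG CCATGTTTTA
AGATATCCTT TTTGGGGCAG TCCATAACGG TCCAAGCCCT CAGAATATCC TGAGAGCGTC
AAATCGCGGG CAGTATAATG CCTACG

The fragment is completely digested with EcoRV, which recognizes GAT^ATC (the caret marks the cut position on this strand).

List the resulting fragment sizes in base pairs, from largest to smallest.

82, 64 bp

The EcoRV site (GATATC) starts at position 62.
EcoRV cuts after base 3 of each site, so after position 64.
Linear molecule, 1 cut → 2 fragments:
  1–64 → 64 bp
  65–146 → 82 bp
Sorted largest to smallest: 82, 64 bp.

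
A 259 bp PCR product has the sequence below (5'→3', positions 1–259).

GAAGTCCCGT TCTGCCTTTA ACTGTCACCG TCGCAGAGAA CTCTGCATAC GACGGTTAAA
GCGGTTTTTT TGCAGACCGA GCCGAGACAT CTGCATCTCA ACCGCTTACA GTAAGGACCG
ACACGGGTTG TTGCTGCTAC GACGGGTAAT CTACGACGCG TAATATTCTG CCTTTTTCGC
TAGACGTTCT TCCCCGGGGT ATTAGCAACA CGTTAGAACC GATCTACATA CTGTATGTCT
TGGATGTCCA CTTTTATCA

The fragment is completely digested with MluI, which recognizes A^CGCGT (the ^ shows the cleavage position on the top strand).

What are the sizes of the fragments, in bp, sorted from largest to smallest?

156, 103 bp

The MluI site (ACGCGT) starts at position 156.
MluI cuts after the first base of each site, so after position 156.
Linear molecule, 1 cut → 2 fragments:
  1–156 → 156 bp
  157–259 → 103 bp
Sorted largest to smallest: 156, 103 bp.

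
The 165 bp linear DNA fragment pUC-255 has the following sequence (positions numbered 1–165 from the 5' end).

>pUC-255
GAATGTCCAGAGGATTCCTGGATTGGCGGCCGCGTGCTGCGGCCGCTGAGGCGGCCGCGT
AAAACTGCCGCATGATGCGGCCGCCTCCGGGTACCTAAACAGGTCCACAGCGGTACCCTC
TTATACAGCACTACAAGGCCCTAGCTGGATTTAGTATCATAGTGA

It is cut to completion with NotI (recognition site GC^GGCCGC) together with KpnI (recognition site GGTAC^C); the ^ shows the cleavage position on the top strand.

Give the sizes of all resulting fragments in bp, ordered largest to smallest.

NotI sites (GCGGCCGC) start at positions 26, 39, 51, 77.
NotI cuts after base 2 of each site, so after positions 27, 40, 52, 78.
KpnI sites (GGTACC) start at positions 90, 112.
KpnI cuts after base 5 of each site (before the last base), so after positions 94, 116.
Combined cut positions: 27, 40, 52, 78, 94, 116.
Linear molecule, 6 cuts → 7 fragments:
  1–27 → 27 bp
  28–40 → 13 bp
  41–52 → 12 bp
  53–78 → 26 bp
  79–94 → 16 bp
  95–116 → 22 bp
  117–165 → 49 bp
Sorted largest to smallest: 49, 27, 26, 22, 16, 13, 12 bp.

49, 27, 26, 22, 16, 13, 12 bp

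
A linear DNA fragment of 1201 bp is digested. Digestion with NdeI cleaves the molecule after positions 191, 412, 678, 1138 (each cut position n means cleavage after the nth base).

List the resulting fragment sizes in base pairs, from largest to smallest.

Linear molecule, 4 cuts → 5 fragments:
  191 − 0 = 191 bp
  412 − 191 = 221 bp
  678 − 412 = 266 bp
  1138 − 678 = 460 bp
  1201 − 1138 = 63 bp
Sorted largest to smallest: 460, 266, 221, 191, 63 bp.

460, 266, 221, 191, 63 bp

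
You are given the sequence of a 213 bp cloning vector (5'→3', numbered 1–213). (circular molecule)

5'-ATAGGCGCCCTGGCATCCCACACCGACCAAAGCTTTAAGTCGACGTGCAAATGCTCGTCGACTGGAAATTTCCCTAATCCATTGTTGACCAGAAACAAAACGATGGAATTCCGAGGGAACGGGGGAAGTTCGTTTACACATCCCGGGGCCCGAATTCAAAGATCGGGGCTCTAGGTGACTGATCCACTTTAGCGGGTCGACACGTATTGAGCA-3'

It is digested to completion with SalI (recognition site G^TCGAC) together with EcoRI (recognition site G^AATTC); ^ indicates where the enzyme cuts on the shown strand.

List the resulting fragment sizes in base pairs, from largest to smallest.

SalI sites (GTCGAC) start at positions 39, 57, 196.
SalI cuts after the first base of each site, so after positions 39, 57, 196.
EcoRI sites (GAATTC) start at positions 106, 152.
EcoRI cuts after the first base of each site, so after positions 106, 152.
Combined cut positions: 39, 57, 106, 152, 196.
Circular molecule, 5 cuts → 5 fragments:
  40–57 → 18 bp
  58–106 → 49 bp
  107–152 → 46 bp
  153–196 → 44 bp
  197–213 then 1–39 → 17 + 39 = 56 bp
Sorted largest to smallest: 56, 49, 46, 44, 18 bp.

56, 49, 46, 44, 18 bp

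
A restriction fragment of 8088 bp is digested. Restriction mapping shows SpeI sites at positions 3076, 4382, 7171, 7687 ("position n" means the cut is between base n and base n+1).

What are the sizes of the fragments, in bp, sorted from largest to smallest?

3076, 2789, 1306, 516, 401 bp

Linear molecule, 4 cuts → 5 fragments:
  3076 − 0 = 3076 bp
  4382 − 3076 = 1306 bp
  7171 − 4382 = 2789 bp
  7687 − 7171 = 516 bp
  8088 − 7687 = 401 bp
Sorted largest to smallest: 3076, 2789, 1306, 516, 401 bp.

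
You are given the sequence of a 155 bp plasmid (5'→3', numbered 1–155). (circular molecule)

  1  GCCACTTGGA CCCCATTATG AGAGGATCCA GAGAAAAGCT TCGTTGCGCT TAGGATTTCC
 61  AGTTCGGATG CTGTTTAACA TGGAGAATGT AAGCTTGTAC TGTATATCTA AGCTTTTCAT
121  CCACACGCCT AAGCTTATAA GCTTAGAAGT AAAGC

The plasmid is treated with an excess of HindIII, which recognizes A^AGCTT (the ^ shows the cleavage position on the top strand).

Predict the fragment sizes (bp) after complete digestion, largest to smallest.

HindIII sites (AAGCTT) start at positions 36, 91, 110, 131, 139.
HindIII cuts after the first base of each site, so after positions 36, 91, 110, 131, 139.
Circular molecule, 5 cuts → 5 fragments:
  37–91 → 55 bp
  92–110 → 19 bp
  111–131 → 21 bp
  132–139 → 8 bp
  140–155 then 1–36 → 16 + 36 = 52 bp
Sorted largest to smallest: 55, 52, 21, 19, 8 bp.

55, 52, 21, 19, 8 bp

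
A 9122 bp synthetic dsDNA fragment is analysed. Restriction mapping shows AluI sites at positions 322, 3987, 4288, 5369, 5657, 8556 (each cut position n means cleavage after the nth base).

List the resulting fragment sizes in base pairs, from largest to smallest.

Linear molecule, 6 cuts → 7 fragments:
  322 − 0 = 322 bp
  3987 − 322 = 3665 bp
  4288 − 3987 = 301 bp
  5369 − 4288 = 1081 bp
  5657 − 5369 = 288 bp
  8556 − 5657 = 2899 bp
  9122 − 8556 = 566 bp
Sorted largest to smallest: 3665, 2899, 1081, 566, 322, 301, 288 bp.

3665, 2899, 1081, 566, 322, 301, 288 bp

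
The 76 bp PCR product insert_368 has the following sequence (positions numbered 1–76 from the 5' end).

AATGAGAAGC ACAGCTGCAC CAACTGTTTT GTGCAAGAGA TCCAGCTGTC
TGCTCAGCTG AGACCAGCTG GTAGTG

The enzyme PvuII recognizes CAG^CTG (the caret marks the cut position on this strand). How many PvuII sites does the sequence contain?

4

CAGCTG occurs starting at positions 12, 43, 55, 65.
PvuII cuts at 4 sites.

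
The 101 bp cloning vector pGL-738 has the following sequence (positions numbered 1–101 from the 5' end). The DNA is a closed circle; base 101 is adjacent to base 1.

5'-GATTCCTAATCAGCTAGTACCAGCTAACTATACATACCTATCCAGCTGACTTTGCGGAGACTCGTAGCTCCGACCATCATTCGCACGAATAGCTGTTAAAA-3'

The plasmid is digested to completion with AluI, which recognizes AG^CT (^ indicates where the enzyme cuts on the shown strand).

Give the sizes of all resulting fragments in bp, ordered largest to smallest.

AluI sites (AGCT) start at positions 12, 22, 44, 66, 91.
AluI cuts after base 2 of each site, so after positions 13, 23, 45, 67, 92.
Circular molecule, 5 cuts → 5 fragments:
  14–23 → 10 bp
  24–45 → 22 bp
  46–67 → 22 bp
  68–92 → 25 bp
  93–101 then 1–13 → 9 + 13 = 22 bp
Sorted largest to smallest: 25, 22, 22, 22, 10 bp.

25, 22, 22, 22, 10 bp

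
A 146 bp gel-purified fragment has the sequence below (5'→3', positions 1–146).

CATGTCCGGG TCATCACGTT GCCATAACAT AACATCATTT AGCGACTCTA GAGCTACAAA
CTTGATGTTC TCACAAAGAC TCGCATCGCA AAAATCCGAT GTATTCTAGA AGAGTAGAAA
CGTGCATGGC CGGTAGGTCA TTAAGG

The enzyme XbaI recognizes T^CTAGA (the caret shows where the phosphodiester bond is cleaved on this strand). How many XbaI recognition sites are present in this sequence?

TCTAGA occurs starting at positions 47, 105.
XbaI cuts at 2 sites.

2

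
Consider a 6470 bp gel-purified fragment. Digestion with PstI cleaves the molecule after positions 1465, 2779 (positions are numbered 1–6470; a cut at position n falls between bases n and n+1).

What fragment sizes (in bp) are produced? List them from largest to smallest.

Linear molecule, 2 cuts → 3 fragments:
  1465 − 0 = 1465 bp
  2779 − 1465 = 1314 bp
  6470 − 2779 = 3691 bp
Sorted largest to smallest: 3691, 1465, 1314 bp.

3691, 1465, 1314 bp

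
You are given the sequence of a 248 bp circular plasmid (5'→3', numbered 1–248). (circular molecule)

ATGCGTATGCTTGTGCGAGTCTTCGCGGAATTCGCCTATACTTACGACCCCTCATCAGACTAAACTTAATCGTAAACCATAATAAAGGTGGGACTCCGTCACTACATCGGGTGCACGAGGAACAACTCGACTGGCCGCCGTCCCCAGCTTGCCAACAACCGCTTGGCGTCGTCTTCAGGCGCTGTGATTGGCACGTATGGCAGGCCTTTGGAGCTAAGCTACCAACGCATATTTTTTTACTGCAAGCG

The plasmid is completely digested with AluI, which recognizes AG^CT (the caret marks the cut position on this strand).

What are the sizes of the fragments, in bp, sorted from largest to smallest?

AluI sites (AGCT) start at positions 146, 212, 217.
AluI cuts after base 2 of each site, so after positions 147, 213, 218.
Circular molecule, 3 cuts → 3 fragments:
  148–213 → 66 bp
  214–218 → 5 bp
  219–248 then 1–147 → 30 + 147 = 177 bp
Sorted largest to smallest: 177, 66, 5 bp.

177, 66, 5 bp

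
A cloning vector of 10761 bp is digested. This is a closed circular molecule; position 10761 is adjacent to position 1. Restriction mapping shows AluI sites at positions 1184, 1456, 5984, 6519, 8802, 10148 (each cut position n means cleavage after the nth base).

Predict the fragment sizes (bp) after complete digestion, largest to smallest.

4528, 2283, 1797, 1346, 535, 272 bp

Circular molecule, 6 cuts → 6 fragments:
  1456 − 1184 = 272 bp
  5984 − 1456 = 4528 bp
  6519 − 5984 = 535 bp
  8802 − 6519 = 2283 bp
  10148 − 8802 = 1346 bp
  wrap: 10761 − 10148 + 1184 = 1797 bp
Sorted largest to smallest: 4528, 2283, 1797, 1346, 535, 272 bp.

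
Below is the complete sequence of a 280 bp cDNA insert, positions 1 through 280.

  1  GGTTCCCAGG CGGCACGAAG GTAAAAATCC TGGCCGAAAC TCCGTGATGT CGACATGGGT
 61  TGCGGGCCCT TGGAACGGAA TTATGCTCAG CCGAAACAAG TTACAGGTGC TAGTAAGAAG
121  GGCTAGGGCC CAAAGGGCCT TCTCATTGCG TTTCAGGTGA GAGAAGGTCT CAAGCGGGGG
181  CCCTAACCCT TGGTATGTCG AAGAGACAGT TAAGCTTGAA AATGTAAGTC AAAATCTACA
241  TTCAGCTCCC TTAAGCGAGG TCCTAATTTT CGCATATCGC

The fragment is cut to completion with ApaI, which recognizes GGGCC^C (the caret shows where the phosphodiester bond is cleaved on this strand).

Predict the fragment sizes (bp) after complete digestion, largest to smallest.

98, 68, 62, 52 bp

ApaI sites (GGGCCC) start at positions 64, 126, 178.
ApaI cuts after base 5 of each site (before the last base), so after positions 68, 130, 182.
Linear molecule, 3 cuts → 4 fragments:
  1–68 → 68 bp
  69–130 → 62 bp
  131–182 → 52 bp
  183–280 → 98 bp
Sorted largest to smallest: 98, 68, 62, 52 bp.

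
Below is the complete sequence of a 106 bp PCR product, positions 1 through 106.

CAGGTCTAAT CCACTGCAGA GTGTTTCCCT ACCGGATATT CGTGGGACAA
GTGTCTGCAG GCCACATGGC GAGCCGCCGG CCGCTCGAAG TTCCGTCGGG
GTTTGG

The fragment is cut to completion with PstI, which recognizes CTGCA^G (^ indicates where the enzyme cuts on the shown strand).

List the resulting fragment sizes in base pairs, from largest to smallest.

47, 41, 18 bp

PstI sites (CTGCAG) start at positions 14, 55.
PstI cuts after base 5 of each site (before the last base), so after positions 18, 59.
Linear molecule, 2 cuts → 3 fragments:
  1–18 → 18 bp
  19–59 → 41 bp
  60–106 → 47 bp
Sorted largest to smallest: 47, 41, 18 bp.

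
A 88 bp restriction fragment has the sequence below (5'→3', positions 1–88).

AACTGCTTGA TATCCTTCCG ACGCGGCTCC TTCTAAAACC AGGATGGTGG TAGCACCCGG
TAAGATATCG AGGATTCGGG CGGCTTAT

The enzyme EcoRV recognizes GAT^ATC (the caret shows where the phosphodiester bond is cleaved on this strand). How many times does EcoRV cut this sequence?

2

GATATC occurs starting at positions 9, 64.
EcoRV cuts at 2 sites.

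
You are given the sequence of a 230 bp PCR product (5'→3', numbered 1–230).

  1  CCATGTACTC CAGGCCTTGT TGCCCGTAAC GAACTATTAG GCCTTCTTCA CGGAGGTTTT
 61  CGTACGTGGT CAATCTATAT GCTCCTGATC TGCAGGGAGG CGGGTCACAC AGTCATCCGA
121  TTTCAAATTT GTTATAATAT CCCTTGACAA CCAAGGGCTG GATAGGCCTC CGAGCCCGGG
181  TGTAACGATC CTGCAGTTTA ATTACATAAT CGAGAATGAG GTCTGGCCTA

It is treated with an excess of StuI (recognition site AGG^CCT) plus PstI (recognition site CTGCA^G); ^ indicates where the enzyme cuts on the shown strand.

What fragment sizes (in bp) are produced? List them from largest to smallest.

72, 53, 35, 29, 27, 14 bp

StuI sites (AGGCCT) start at positions 12, 39, 164.
StuI cuts after base 3 of each site, so after positions 14, 41, 166.
PstI sites (CTGCAG) start at positions 90, 191.
PstI cuts after base 5 of each site (before the last base), so after positions 94, 195.
Combined cut positions: 14, 41, 94, 166, 195.
Linear molecule, 5 cuts → 6 fragments:
  1–14 → 14 bp
  15–41 → 27 bp
  42–94 → 53 bp
  95–166 → 72 bp
  167–195 → 29 bp
  196–230 → 35 bp
Sorted largest to smallest: 72, 53, 35, 29, 27, 14 bp.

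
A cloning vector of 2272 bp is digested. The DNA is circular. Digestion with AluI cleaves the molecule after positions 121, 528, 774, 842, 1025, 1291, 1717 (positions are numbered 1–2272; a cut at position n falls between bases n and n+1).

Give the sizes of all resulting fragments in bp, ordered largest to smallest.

676, 426, 407, 266, 246, 183, 68 bp

Circular molecule, 7 cuts → 7 fragments:
  528 − 121 = 407 bp
  774 − 528 = 246 bp
  842 − 774 = 68 bp
  1025 − 842 = 183 bp
  1291 − 1025 = 266 bp
  1717 − 1291 = 426 bp
  wrap: 2272 − 1717 + 121 = 676 bp
Sorted largest to smallest: 676, 426, 407, 266, 246, 183, 68 bp.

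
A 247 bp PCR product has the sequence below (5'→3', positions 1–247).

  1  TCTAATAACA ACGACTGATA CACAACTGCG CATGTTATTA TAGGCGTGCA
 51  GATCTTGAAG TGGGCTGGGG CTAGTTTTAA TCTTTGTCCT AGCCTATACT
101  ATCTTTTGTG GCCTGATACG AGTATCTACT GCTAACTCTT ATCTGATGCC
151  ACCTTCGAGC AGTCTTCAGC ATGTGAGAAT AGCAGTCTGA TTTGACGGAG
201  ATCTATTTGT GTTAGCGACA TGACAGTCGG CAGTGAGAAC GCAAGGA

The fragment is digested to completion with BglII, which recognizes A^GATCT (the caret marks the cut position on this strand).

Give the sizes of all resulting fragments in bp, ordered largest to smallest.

149, 50, 48 bp

BglII sites (AGATCT) start at positions 50, 199.
BglII cuts after the first base of each site, so after positions 50, 199.
Linear molecule, 2 cuts → 3 fragments:
  1–50 → 50 bp
  51–199 → 149 bp
  200–247 → 48 bp
Sorted largest to smallest: 149, 50, 48 bp.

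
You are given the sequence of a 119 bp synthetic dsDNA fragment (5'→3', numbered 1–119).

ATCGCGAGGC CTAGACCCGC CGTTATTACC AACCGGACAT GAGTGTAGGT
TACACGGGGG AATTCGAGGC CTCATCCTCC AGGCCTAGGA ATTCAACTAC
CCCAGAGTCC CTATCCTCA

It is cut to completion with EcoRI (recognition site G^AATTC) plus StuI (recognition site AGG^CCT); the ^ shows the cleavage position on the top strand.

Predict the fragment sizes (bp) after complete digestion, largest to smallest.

51, 30, 14, 9, 9, 6 bp

EcoRI sites (GAATTC) start at positions 60, 89.
EcoRI cuts after the first base of each site, so after positions 60, 89.
StuI sites (AGGCCT) start at positions 7, 67, 81.
StuI cuts after base 3 of each site, so after positions 9, 69, 83.
Combined cut positions: 9, 60, 69, 83, 89.
Linear molecule, 5 cuts → 6 fragments:
  1–9 → 9 bp
  10–60 → 51 bp
  61–69 → 9 bp
  70–83 → 14 bp
  84–89 → 6 bp
  90–119 → 30 bp
Sorted largest to smallest: 51, 30, 14, 9, 9, 6 bp.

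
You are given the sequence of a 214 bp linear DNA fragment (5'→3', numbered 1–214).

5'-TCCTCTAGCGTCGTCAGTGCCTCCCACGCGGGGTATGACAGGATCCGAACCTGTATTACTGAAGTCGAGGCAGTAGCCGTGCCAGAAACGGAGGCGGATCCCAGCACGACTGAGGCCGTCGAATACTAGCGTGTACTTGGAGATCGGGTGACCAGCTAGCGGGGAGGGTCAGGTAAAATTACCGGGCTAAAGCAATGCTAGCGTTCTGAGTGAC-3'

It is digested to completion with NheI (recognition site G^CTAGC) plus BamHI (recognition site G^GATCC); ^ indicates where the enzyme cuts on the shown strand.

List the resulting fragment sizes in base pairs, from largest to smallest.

NheI sites (GCTAGC) start at positions 155, 197.
NheI cuts after the first base of each site, so after positions 155, 197.
BamHI sites (GGATCC) start at positions 41, 96.
BamHI cuts after the first base of each site, so after positions 41, 96.
Combined cut positions: 41, 96, 155, 197.
Linear molecule, 4 cuts → 5 fragments:
  1–41 → 41 bp
  42–96 → 55 bp
  97–155 → 59 bp
  156–197 → 42 bp
  198–214 → 17 bp
Sorted largest to smallest: 59, 55, 42, 41, 17 bp.

59, 55, 42, 41, 17 bp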